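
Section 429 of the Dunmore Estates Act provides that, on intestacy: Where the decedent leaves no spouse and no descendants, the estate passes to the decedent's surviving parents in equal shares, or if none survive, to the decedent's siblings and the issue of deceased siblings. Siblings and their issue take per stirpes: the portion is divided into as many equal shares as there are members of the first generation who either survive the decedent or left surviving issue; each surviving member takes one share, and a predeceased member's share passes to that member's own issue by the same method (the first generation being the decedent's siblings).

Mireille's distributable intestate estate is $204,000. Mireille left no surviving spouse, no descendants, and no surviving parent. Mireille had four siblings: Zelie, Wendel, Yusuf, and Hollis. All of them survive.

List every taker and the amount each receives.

Zelie: $51,000; Wendel: $51,000; Yusuf: $51,000; Hollis: $51,000

The entire $204,000 passes to the siblings and their issue.
That amount ($204,000) is divided into 4 shares of $51,000: Zelie, Wendel, Yusuf, and Hollis each take $51,000.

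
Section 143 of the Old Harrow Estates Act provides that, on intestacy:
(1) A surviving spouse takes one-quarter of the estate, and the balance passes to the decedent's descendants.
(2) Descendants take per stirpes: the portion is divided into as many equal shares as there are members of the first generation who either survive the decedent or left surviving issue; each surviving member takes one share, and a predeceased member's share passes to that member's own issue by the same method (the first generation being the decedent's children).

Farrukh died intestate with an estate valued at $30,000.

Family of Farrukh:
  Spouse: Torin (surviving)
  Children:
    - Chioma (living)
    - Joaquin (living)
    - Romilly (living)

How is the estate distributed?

Torin: $7,500; Chioma: $7,500; Joaquin: $7,500; Romilly: $7,500

Torin takes one-quarter of $30,000 = $7,500. The remaining $22,500 passes to the descendants.
The descendants' portion ($22,500) is divided into 3 shares of $7,500: Chioma, Joaquin, and Romilly each take $7,500.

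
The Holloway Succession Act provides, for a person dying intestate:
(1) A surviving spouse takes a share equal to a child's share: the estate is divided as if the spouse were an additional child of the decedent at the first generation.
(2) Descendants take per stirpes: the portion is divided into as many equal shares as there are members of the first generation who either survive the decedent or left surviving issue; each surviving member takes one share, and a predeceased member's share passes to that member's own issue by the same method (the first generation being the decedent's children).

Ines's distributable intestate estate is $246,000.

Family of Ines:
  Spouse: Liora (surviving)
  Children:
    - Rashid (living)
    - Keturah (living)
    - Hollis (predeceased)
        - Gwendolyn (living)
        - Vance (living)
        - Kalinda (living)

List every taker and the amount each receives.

The spouse counts as an additional share at the children's level, so there are 4 primary shares of $61,500. Liora takes one such share ($61,500).
The children's combined portion ($184,500) is divided into 3 shares of $61,500: Rashid and Keturah each take $61,500; Hollis's $61,500 share passes to Hollis's issue.
Hollis's share ($61,500) is divided into 3 shares of $20,500: Gwendolyn, Vance, and Kalinda each take $20,500.

Liora: $61,500; Rashid: $61,500; Keturah: $61,500; Gwendolyn: $20,500; Vance: $20,500; Kalinda: $20,500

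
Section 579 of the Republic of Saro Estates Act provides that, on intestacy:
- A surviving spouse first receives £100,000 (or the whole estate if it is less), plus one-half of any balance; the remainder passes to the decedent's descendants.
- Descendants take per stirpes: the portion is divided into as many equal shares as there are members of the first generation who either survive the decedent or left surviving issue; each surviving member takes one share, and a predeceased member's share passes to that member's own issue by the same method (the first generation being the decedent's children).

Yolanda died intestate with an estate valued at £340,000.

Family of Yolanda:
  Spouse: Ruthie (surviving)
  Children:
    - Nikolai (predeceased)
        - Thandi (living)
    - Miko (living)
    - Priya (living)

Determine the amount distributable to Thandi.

Ruthie first takes £100,000, leaving a balance of £240,000. Ruthie then takes one-half of the balance (£120,000), for a total of £220,000. The remaining £120,000 passes to the descendants.
The descendants' portion (£120,000) is divided into 3 shares of £40,000: Miko and Priya each take £40,000; Nikolai's £40,000 share passes to Nikolai's issue.
Nikolai's share (£40,000) passes entirely to Thandi.

Thandi receives £40,000.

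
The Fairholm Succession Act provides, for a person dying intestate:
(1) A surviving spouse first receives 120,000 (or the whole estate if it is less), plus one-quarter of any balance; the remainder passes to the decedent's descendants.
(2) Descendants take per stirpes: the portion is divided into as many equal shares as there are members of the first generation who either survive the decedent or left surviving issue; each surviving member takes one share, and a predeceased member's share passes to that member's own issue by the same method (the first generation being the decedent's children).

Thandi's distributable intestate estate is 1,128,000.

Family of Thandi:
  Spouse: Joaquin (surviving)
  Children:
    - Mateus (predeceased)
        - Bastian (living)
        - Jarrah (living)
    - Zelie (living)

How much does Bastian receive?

Joaquin first takes 120,000, leaving a balance of 1,008,000. Joaquin then takes one-quarter of the balance (252,000), for a total of 372,000. The remaining 756,000 passes to the descendants.
The descendants' portion (756,000) is divided into 2 shares of 378,000: Zelie takes 378,000; Mateus's 378,000 share passes to Mateus's issue.
Mateus's share (378,000) is divided into 2 shares of 189,000: Bastian and Jarrah each take 189,000.

Bastian receives 189,000.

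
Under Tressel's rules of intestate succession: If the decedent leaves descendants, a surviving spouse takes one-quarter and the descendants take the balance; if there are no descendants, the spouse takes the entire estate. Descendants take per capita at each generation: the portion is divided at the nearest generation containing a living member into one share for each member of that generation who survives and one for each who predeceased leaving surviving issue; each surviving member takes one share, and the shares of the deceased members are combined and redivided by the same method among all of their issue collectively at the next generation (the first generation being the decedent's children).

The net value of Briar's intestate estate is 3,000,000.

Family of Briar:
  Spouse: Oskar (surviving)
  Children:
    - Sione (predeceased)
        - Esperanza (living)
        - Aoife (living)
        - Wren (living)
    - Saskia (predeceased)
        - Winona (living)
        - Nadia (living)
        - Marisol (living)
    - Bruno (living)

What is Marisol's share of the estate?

Marisol receives 250,000.

Oskar takes one-quarter of 3,000,000 = 750,000. The remaining 2,250,000 passes to the descendants.
The descendants' portion (2,250,000) is divided at the children's generation into 3 shares of 750,000. Bruno takes 750,000. The 2 shares of the deceased (Sione and Saskia) are combined into a pool of 1,500,000.
That pool (1,500,000) is divided at the grandchildren's generation equally among Esperanza, Aoife, Wren, Winona, Nadia, and Marisol: 250,000 each.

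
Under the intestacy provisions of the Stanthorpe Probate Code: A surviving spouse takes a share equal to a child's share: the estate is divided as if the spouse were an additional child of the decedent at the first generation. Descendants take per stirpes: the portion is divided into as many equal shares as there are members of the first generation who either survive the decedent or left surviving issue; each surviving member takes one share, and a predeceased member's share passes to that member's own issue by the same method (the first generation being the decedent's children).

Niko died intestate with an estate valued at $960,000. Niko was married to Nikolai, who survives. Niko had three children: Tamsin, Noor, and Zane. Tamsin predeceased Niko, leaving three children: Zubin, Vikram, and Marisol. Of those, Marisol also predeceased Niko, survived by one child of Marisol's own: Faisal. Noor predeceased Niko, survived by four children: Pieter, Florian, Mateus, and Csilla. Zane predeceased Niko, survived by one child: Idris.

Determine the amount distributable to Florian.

The spouse counts as an additional share at the children's level, so there are 4 primary shares of $240,000. Nikolai takes one such share ($240,000).
The children's combined portion ($720,000) is divided into 3 shares of $240,000: Tamsin's $240,000 share passes to Tamsin's issue; Noor's $240,000 share passes to Noor's issue; Zane's $240,000 share passes to Zane's issue.
Tamsin's share ($240,000) is divided into 3 shares of $80,000: Zubin and Vikram each take $80,000; Marisol's $80,000 share passes to Marisol's issue.
Marisol's share ($80,000) passes entirely to Faisal.
Noor's share ($240,000) is divided into 4 shares of $60,000: Pieter, Florian, Mateus, and Csilla each take $60,000.
Zane's share ($240,000) passes entirely to Idris.

Florian receives $60,000.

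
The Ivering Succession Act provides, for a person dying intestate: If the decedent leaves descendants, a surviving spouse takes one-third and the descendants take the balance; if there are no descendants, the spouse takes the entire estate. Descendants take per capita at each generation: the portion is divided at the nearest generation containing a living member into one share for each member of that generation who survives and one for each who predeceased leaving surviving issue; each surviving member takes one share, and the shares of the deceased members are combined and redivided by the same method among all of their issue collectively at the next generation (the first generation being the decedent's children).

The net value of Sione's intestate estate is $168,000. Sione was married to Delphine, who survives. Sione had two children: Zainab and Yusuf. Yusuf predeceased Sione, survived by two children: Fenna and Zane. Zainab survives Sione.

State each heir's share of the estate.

Delphine takes one-third of $168,000 = $56,000. The remaining $112,000 passes to the descendants.
The descendants' portion ($112,000) is divided at the children's generation into 2 shares of $56,000. Zainab takes $56,000. The remaining share for the deceased Yusuf ($56,000) is carried to the next generation.
That pool ($56,000) is divided at the grandchildren's generation equally among Fenna and Zane: $28,000 each.

Delphine: $56,000; Zainab: $56,000; Fenna: $28,000; Zane: $28,000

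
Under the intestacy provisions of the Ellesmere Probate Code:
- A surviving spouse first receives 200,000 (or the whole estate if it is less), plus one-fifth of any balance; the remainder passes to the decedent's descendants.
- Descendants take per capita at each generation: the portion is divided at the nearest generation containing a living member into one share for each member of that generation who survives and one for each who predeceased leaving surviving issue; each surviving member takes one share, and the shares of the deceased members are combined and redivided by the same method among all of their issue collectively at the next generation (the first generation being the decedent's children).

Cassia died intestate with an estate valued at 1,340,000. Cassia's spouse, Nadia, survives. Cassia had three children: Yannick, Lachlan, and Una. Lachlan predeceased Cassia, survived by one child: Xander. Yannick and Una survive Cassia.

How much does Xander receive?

Xander receives 304,000.

Nadia first takes 200,000, leaving a balance of 1,140,000. Nadia then takes one-fifth of the balance (228,000), for a total of 428,000. The remaining 912,000 passes to the descendants.
The descendants' portion (912,000) is divided at the children's generation into 3 shares of 304,000. Yannick and Una each take 304,000. The remaining share for the deceased Lachlan (304,000) is carried to the next generation.
That pool (304,000) passes entirely to Xander, the sole taker at the grandchildren's generation.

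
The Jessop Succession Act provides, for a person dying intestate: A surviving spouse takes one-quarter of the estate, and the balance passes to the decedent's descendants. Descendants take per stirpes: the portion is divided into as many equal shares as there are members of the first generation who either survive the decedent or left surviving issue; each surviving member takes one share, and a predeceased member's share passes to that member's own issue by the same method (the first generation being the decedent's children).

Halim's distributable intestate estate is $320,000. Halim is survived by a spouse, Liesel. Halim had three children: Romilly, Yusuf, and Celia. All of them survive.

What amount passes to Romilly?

Romilly receives $80,000.

Liesel takes one-quarter of $320,000 = $80,000. The remaining $240,000 passes to the descendants.
The descendants' portion ($240,000) is divided into 3 shares of $80,000: Romilly, Yusuf, and Celia each take $80,000.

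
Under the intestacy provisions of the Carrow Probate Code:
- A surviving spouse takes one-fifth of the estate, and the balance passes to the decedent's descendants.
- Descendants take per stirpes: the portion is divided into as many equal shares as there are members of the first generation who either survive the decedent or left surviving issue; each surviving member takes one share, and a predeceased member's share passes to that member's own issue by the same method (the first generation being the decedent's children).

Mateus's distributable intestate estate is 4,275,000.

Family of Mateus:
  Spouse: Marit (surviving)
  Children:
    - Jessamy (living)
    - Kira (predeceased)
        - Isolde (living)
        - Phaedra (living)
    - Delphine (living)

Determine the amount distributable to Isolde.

Marit takes one-fifth of 4,275,000 = 855,000. The remaining 3,420,000 passes to the descendants.
The descendants' portion (3,420,000) is divided into 3 shares of 1,140,000: Jessamy and Delphine each take 1,140,000; Kira's 1,140,000 share passes to Kira's issue.
Kira's share (1,140,000) is divided into 2 shares of 570,000: Isolde and Phaedra each take 570,000.

Isolde receives 570,000.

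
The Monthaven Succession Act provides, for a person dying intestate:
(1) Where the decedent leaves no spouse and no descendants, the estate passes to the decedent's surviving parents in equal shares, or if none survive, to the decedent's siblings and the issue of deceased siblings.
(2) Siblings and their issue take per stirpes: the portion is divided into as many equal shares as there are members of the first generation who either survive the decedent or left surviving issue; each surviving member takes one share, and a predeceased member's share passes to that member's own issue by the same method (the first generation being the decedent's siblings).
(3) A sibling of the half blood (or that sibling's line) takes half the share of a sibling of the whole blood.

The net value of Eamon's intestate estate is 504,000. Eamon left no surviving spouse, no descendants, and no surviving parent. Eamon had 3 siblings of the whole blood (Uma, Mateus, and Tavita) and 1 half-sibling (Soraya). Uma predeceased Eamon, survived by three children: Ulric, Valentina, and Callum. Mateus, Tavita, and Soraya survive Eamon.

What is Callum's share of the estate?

Callum receives 48,000.

The entire 504,000 passes to the siblings and their issue.
Counting each half-blood sibling's line as half a unit, there are 7/2 units in 504,000, so one unit is 144,000. Whole-blood lines (Uma, Mateus, and Tavita) take 144,000 each; half-blood lines (Soraya) take 72,000 each.
Uma's share (144,000) is divided into 3 shares of 48,000: Ulric, Valentina, and Callum each take 48,000.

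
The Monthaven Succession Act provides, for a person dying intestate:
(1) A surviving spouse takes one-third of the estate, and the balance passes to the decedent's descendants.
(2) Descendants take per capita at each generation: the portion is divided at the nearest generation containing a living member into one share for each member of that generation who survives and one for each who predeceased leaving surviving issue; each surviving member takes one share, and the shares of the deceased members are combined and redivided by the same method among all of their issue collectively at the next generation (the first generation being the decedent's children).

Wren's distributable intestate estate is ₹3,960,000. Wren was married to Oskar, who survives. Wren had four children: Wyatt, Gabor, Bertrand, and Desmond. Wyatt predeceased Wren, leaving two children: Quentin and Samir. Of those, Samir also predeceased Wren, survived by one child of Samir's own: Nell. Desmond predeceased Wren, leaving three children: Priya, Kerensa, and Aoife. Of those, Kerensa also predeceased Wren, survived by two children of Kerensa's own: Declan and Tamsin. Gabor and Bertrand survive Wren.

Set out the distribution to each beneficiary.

Oskar takes one-third of ₹3,960,000 = ₹1,320,000. The remaining ₹2,640,000 passes to the descendants.
The descendants' portion (₹2,640,000) is divided at the children's generation into 4 shares of ₹660,000. Gabor and Bertrand each take ₹660,000. The 2 shares of the deceased (Wyatt and Desmond) are combined into a pool of ₹1,320,000.
That pool (₹1,320,000) is divided at the grandchildren's generation into 5 shares of ₹264,000. Quentin, Priya, and Aoife each take ₹264,000. The 2 shares of the deceased (Samir and Kerensa) are combined into a pool of ₹528,000.
That pool (₹528,000) is divided at the great-grandchildren's generation equally among Nell, Declan, and Tamsin: ₹176,000 each.

Oskar: ₹1,320,000; Quentin: ₹264,000; Nell: ₹176,000; Gabor: ₹660,000; Bertrand: ₹660,000; Priya: ₹264,000; Declan: ₹176,000; Tamsin: ₹176,000; Aoife: ₹264,000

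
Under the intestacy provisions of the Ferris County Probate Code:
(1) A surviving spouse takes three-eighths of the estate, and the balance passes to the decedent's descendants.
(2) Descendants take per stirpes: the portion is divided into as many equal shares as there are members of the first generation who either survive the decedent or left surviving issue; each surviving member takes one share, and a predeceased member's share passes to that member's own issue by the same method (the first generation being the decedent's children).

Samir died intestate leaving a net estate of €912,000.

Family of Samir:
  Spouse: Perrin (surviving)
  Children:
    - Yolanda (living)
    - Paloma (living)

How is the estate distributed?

Perrin: €342,000; Yolanda: €285,000; Paloma: €285,000

Perrin takes three-eighths of €912,000 = €342,000. The remaining €570,000 passes to the descendants.
The descendants' portion (€570,000) is divided into 2 shares of €285,000: Yolanda and Paloma each take €285,000.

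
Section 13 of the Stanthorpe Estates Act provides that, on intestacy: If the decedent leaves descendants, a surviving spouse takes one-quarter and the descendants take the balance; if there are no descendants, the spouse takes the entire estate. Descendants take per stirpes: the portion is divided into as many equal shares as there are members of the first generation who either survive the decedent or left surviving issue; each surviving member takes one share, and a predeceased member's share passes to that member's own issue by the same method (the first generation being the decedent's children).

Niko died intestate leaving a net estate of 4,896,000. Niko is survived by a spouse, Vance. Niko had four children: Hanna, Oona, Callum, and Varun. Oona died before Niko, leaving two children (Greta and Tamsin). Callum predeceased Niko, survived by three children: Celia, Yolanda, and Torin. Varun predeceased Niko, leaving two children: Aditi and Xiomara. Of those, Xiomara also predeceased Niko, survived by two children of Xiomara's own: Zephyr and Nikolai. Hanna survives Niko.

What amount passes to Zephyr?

Zephyr receives 229,500.

Vance takes one-quarter of 4,896,000 = 1,224,000. The remaining 3,672,000 passes to the descendants.
The descendants' portion (3,672,000) is divided into 4 shares of 918,000: Hanna takes 918,000; Oona's 918,000 share passes to Oona's issue; Callum's 918,000 share passes to Callum's issue; Varun's 918,000 share passes to Varun's issue.
Oona's share (918,000) is divided into 2 shares of 459,000: Greta and Tamsin each take 459,000.
Callum's share (918,000) is divided into 3 shares of 306,000: Celia, Yolanda, and Torin each take 306,000.
Varun's share (918,000) is divided into 2 shares of 459,000: Aditi takes 459,000; Xiomara's 459,000 share passes to Xiomara's issue.
Xiomara's share (459,000) is divided into 2 shares of 229,500: Zephyr and Nikolai each take 229,500.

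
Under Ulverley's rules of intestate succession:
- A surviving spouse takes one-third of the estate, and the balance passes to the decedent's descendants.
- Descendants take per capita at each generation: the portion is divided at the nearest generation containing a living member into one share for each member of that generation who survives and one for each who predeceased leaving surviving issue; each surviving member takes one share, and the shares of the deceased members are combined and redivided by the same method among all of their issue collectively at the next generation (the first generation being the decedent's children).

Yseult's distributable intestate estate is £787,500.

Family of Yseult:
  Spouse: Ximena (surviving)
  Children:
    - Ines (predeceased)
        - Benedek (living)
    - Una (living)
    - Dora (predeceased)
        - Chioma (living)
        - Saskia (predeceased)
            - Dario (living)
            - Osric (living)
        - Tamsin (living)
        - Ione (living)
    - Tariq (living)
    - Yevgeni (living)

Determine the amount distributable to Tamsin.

Ximena takes one-third of £787,500 = £262,500. The remaining £525,000 passes to the descendants.
The descendants' portion (£525,000) is divided at the children's generation into 5 shares of £105,000. Una, Tariq, and Yevgeni each take £105,000. The 2 shares of the deceased (Ines and Dora) are combined into a pool of £210,000.
That pool (£210,000) is divided at the grandchildren's generation into 5 shares of £42,000. Benedek, Chioma, Tamsin, and Ione each take £42,000. The remaining share for the deceased Saskia (£42,000) is carried to the next generation.
That pool (£42,000) is divided at the great-grandchildren's generation equally among Dario and Osric: £21,000 each.

Tamsin receives £42,000.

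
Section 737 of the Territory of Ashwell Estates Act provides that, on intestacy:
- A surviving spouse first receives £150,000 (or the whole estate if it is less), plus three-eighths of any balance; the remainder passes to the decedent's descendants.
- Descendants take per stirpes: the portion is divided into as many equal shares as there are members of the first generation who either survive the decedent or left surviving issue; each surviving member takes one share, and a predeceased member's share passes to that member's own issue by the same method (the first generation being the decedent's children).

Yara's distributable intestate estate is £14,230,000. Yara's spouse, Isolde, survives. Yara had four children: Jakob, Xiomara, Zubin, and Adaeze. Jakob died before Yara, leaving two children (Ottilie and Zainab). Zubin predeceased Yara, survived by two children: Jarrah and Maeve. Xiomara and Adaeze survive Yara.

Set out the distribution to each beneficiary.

Isolde first takes £150,000, leaving a balance of £14,080,000. Isolde then takes three-eighths of the balance (£5,280,000), for a total of £5,430,000. The remaining £8,800,000 passes to the descendants.
The descendants' portion (£8,800,000) is divided into 4 shares of £2,200,000: Xiomara and Adaeze each take £2,200,000; Jakob's £2,200,000 share passes to Jakob's issue; Zubin's £2,200,000 share passes to Zubin's issue.
Jakob's share (£2,200,000) is divided into 2 shares of £1,100,000: Ottilie and Zainab each take £1,100,000.
Zubin's share (£2,200,000) is divided into 2 shares of £1,100,000: Jarrah and Maeve each take £1,100,000.

Isolde: £5,430,000; Ottilie: £1,100,000; Zainab: £1,100,000; Xiomara: £2,200,000; Jarrah: £1,100,000; Maeve: £1,100,000; Adaeze: £2,200,000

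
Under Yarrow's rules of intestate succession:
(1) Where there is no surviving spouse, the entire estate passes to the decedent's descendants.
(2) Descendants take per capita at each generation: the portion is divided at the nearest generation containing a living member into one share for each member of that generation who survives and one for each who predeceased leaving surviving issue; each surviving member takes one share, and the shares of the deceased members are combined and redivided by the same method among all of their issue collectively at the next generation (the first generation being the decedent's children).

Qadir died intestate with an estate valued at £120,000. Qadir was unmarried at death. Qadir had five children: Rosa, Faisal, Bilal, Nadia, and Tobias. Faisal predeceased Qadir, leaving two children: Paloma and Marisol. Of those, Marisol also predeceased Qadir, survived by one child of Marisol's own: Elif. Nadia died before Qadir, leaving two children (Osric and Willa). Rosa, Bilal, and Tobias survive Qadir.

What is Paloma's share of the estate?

The entire £120,000 passes to the descendants.
That amount (£120,000) is divided at the children's generation into 5 shares of £24,000. Rosa, Bilal, and Tobias each take £24,000. The 2 shares of the deceased (Faisal and Nadia) are combined into a pool of £48,000.
That pool (£48,000) is divided at the grandchildren's generation into 4 shares of £12,000. Paloma, Osric, and Willa each take £12,000. The remaining share for the deceased Marisol (£12,000) is carried to the next generation.
That pool (£12,000) passes entirely to Elif, the sole taker at the great-grandchildren's generation.

Paloma receives £12,000.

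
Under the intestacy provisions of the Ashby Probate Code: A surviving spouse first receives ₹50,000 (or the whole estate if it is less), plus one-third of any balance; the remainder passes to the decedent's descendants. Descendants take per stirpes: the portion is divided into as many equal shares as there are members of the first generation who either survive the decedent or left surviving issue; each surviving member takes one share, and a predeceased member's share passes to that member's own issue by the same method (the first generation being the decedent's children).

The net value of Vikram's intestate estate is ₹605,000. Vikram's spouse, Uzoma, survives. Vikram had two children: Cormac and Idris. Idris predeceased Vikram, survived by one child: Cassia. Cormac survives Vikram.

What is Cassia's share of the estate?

Uzoma first takes ₹50,000, leaving a balance of ₹555,000. Uzoma then takes one-third of the balance (₹185,000), for a total of ₹235,000. The remaining ₹370,000 passes to the descendants.
The descendants' portion (₹370,000) is divided into 2 shares of ₹185,000: Cormac takes ₹185,000; Idris's ₹185,000 share passes to Idris's issue.
Idris's share (₹185,000) passes entirely to Cassia.

Cassia receives ₹185,000.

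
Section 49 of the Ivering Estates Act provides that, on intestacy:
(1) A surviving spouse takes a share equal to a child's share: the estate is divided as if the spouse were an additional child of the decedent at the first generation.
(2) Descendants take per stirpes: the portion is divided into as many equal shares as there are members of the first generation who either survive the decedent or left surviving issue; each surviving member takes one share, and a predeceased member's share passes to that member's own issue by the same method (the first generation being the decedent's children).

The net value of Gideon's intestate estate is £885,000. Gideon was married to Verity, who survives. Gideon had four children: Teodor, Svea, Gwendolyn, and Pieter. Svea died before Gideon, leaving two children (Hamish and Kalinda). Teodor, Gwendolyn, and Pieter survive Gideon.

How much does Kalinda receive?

The spouse counts as an additional share at the children's level, so there are 5 primary shares of £177,000. Verity takes one such share (£177,000).
The children's combined portion (£708,000) is divided into 4 shares of £177,000: Teodor, Gwendolyn, and Pieter each take £177,000; Svea's £177,000 share passes to Svea's issue.
Svea's share (£177,000) is divided into 2 shares of £88,500: Hamish and Kalinda each take £88,500.

Kalinda receives £88,500.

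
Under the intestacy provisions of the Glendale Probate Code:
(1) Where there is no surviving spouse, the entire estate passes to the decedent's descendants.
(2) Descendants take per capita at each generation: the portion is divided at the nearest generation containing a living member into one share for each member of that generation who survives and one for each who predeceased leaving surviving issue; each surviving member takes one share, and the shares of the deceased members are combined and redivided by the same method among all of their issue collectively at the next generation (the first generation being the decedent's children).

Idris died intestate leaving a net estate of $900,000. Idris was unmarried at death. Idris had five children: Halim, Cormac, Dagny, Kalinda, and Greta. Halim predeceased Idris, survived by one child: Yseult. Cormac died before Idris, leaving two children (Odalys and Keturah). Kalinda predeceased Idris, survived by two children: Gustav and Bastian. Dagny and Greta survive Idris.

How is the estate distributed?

The entire $900,000 passes to the descendants.
That amount ($900,000) is divided at the children's generation into 5 shares of $180,000. Dagny and Greta each take $180,000. The 3 shares of the deceased (Halim, Cormac, and Kalinda) are combined into a pool of $540,000.
That pool ($540,000) is divided at the grandchildren's generation equally among Yseult, Odalys, Keturah, Gustav, and Bastian: $108,000 each.

Yseult: $108,000; Odalys: $108,000; Keturah: $108,000; Dagny: $180,000; Gustav: $108,000; Bastian: $108,000; Greta: $180,000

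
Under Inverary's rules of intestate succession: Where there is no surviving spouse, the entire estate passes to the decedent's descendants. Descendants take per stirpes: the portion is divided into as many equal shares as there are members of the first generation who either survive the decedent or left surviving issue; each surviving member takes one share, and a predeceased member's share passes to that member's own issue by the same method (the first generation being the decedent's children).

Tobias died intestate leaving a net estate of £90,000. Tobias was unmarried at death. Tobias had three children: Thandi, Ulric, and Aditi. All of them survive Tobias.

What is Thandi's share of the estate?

The entire £90,000 passes to the descendants.
That amount (£90,000) is divided into 3 shares of £30,000: Thandi, Ulric, and Aditi each take £30,000.

Thandi receives £30,000.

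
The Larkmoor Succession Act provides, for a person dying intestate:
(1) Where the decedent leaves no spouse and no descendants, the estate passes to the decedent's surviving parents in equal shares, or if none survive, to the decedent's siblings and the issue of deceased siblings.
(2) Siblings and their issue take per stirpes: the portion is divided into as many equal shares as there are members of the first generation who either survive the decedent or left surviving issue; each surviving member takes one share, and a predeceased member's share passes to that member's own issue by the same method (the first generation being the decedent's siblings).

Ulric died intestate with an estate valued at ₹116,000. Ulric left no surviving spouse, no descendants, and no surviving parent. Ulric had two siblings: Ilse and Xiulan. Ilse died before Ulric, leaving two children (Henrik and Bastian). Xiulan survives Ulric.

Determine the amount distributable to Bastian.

Bastian receives ₹29,000.

The entire ₹116,000 passes to the siblings and their issue.
That amount (₹116,000) is divided into 2 shares of ₹58,000: Xiulan takes ₹58,000; Ilse's ₹58,000 share passes to Ilse's issue.
Ilse's share (₹58,000) is divided into 2 shares of ₹29,000: Henrik and Bastian each take ₹29,000.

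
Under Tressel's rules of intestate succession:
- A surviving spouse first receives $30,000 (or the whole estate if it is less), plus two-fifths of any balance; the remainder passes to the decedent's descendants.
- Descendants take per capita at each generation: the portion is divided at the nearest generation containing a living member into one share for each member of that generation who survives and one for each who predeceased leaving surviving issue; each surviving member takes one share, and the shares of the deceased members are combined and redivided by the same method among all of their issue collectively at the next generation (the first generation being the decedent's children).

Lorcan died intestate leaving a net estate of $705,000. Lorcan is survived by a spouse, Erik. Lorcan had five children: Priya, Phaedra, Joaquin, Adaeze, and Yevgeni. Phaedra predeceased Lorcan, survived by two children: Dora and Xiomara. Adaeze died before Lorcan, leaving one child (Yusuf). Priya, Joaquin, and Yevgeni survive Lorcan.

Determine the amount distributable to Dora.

Erik first takes $30,000, leaving a balance of $675,000. Erik then takes two-fifths of the balance ($270,000), for a total of $300,000. The remaining $405,000 passes to the descendants.
The descendants' portion ($405,000) is divided at the children's generation into 5 shares of $81,000. Priya, Joaquin, and Yevgeni each take $81,000. The 2 shares of the deceased (Phaedra and Adaeze) are combined into a pool of $162,000.
That pool ($162,000) is divided at the grandchildren's generation equally among Dora, Xiomara, and Yusuf: $54,000 each.

Dora receives $54,000.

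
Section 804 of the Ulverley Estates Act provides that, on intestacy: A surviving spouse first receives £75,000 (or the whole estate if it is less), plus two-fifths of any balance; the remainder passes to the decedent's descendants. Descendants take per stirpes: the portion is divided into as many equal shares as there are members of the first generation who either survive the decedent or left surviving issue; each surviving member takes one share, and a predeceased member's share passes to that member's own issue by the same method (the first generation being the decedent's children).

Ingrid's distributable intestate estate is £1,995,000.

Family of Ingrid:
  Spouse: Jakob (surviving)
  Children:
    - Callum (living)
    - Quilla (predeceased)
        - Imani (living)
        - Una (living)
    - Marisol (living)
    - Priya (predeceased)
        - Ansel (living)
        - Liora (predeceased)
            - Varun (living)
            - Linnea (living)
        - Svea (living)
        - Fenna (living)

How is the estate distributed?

Jakob first takes £75,000, leaving a balance of £1,920,000. Jakob then takes two-fifths of the balance (£768,000), for a total of £843,000. The remaining £1,152,000 passes to the descendants.
The descendants' portion (£1,152,000) is divided into 4 shares of £288,000: Callum and Marisol each take £288,000; Quilla's £288,000 share passes to Quilla's issue; Priya's £288,000 share passes to Priya's issue.
Quilla's share (£288,000) is divided into 2 shares of £144,000: Imani and Una each take £144,000.
Priya's share (£288,000) is divided into 4 shares of £72,000: Ansel, Svea, and Fenna each take £72,000; Liora's £72,000 share passes to Liora's issue.
Liora's share (£72,000) is divided into 2 shares of £36,000: Varun and Linnea each take £36,000.

Jakob: £843,000; Callum: £288,000; Imani: £144,000; Una: £144,000; Marisol: £288,000; Ansel: £72,000; Varun: £36,000; Linnea: £36,000; Svea: £72,000; Fenna: £72,000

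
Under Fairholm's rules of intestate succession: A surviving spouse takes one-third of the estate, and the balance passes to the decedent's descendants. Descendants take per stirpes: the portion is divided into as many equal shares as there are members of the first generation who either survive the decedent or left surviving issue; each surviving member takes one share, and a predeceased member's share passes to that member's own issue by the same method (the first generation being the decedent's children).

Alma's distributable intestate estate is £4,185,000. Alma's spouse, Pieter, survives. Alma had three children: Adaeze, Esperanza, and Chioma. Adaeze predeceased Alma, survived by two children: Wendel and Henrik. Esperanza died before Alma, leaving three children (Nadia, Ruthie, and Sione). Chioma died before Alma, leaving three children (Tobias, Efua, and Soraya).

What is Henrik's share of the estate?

Henrik receives £465,000.

Pieter takes one-third of £4,185,000 = £1,395,000. The remaining £2,790,000 passes to the descendants.
The descendants' portion (£2,790,000) is divided into 3 shares of £930,000: Adaeze's £930,000 share passes to Adaeze's issue; Esperanza's £930,000 share passes to Esperanza's issue; Chioma's £930,000 share passes to Chioma's issue.
Adaeze's share (£930,000) is divided into 2 shares of £465,000: Wendel and Henrik each take £465,000.
Esperanza's share (£930,000) is divided into 3 shares of £310,000: Nadia, Ruthie, and Sione each take £310,000.
Chioma's share (£930,000) is divided into 3 shares of £310,000: Tobias, Efua, and Soraya each take £310,000.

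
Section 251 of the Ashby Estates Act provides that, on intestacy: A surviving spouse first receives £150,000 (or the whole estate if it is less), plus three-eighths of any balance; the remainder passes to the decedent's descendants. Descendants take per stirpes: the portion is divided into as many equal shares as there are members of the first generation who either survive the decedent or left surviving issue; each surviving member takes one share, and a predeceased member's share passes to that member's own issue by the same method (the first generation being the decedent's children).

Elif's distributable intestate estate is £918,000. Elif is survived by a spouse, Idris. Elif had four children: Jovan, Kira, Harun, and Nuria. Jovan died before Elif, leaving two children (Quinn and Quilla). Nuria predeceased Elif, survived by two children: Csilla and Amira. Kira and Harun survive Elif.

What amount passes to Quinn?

Quinn receives £60,000.

Idris first takes £150,000, leaving a balance of £768,000. Idris then takes three-eighths of the balance (£288,000), for a total of £438,000. The remaining £480,000 passes to the descendants.
The descendants' portion (£480,000) is divided into 4 shares of £120,000: Kira and Harun each take £120,000; Jovan's £120,000 share passes to Jovan's issue; Nuria's £120,000 share passes to Nuria's issue.
Jovan's share (£120,000) is divided into 2 shares of £60,000: Quinn and Quilla each take £60,000.
Nuria's share (£120,000) is divided into 2 shares of £60,000: Csilla and Amira each take £60,000.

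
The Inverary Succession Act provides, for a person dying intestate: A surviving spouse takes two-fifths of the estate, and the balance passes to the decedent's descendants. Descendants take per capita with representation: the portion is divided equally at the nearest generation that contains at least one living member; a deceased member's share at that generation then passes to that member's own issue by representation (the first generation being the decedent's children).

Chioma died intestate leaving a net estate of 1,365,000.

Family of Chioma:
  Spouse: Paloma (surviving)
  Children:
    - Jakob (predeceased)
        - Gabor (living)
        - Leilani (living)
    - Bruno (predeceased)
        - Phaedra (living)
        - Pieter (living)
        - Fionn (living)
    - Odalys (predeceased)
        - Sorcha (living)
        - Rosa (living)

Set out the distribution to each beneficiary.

Paloma: 546,000; Gabor: 117,000; Leilani: 117,000; Phaedra: 117,000; Pieter: 117,000; Fionn: 117,000; Sorcha: 117,000; Rosa: 117,000

Paloma takes two-fifths of 1,365,000 = 546,000. The remaining 819,000 passes to the descendants.
No child survives, so the initial division is made at the grandchildren's generation.
The descendants' portion (819,000) is divided into 7 shares of 117,000: Gabor, Leilani, Phaedra, Pieter, Fionn, Sorcha, and Rosa each take 117,000.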